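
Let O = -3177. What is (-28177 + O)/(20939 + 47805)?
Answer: -15677/34372 ≈ -0.45610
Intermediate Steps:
(-28177 + O)/(20939 + 47805) = (-28177 - 3177)/(20939 + 47805) = -31354/68744 = -31354*1/68744 = -15677/34372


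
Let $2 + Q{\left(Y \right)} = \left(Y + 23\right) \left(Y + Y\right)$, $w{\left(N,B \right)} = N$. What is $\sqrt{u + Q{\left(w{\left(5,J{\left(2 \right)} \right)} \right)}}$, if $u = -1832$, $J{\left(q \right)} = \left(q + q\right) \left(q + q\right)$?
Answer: $i \sqrt{1554} \approx 39.421 i$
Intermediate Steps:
$J{\left(q \right)} = 4 q^{2}$ ($J{\left(q \right)} = 2 q 2 q = 4 q^{2}$)
$Q{\left(Y \right)} = -2 + 2 Y \left(23 + Y\right)$ ($Q{\left(Y \right)} = -2 + \left(Y + 23\right) \left(Y + Y\right) = -2 + \left(23 + Y\right) 2 Y = -2 + 2 Y \left(23 + Y\right)$)
$\sqrt{u + Q{\left(w{\left(5,J{\left(2 \right)} \right)} \right)}} = \sqrt{-1832 + \left(-2 + 2 \cdot 5^{2} + 46 \cdot 5\right)} = \sqrt{-1832 + \left(-2 + 2 \cdot 25 + 230\right)} = \sqrt{-1832 + \left(-2 + 50 + 230\right)} = \sqrt{-1832 + 278} = \sqrt{-1554} = i \sqrt{1554}$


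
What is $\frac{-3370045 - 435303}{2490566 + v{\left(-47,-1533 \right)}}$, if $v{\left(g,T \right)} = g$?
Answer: $- \frac{3805348}{2490519} \approx -1.5279$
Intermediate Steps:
$\frac{-3370045 - 435303}{2490566 + v{\left(-47,-1533 \right)}} = \frac{-3370045 - 435303}{2490566 - 47} = - \frac{3805348}{2490519}$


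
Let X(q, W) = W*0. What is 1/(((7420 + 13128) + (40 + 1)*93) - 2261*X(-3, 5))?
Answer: 1/24361 ≈ 4.1049e-5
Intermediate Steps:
X(q, W) = 0
1/(((7420 + 13128) + (40 + 1)*93) - 2261*X(-3, 5)) = 1/(((7420 + 13128) + (40 + 1)*93) - 2261*0) = 1/((20548 + 41*93) + 0) = 1/((20548 + 3813) + 0) = 1/(24361 + 0) = 1/24361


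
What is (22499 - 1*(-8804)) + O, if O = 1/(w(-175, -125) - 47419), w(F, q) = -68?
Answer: 1486485560/47487 ≈ 31303.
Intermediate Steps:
O = -1/47487 (O = 1/(-68 - 47419) = 1/(-47487) = -1/47487 ≈ -2.1058e-5)
(22499 - 1*(-8804)) + O = (22499 - 1*(-8804)) - 1/47487 = (22499 + 8804) - 1/47487 = 31303 - 1/47487 = 1486485560/47487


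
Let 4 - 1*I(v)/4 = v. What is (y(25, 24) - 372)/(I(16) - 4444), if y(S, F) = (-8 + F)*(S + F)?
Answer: -103/1123 ≈ -0.091719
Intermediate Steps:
y(S, F) = (-8 + F)*(F + S)
I(v) = 16 - 4*v
(y(25, 24) - 372)/(I(16) - 4444) = ((24**2 - 8*24 - 8*25 + 24*25) - 372)/((16 - 4*16) - 4444) = ((576 - 192 - 200 + 600) - 372)/((16 - 64) - 4444) = (784 - 372)/(-48 - 4444) = 412/(-4492) = 412*(-1/4492) = -103/1123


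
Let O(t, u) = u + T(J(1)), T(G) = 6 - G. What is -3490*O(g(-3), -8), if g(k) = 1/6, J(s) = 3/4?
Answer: 19195/2 ≈ 9597.5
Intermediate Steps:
J(s) = ¾ (J(s) = 3*(¼) = ¾)
g(k) = ⅙
O(t, u) = 21/4 + u (O(t, u) = u + (6 - 1*¾) = u + (6 - ¾) = u + 21/4 = 21/4 + u)
-3490*O(g(-3), -8) = -3490*(21/4 - 8) = -3490*(-11/4) = 19195/2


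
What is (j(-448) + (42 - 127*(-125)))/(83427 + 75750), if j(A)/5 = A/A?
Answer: 15922/159177 ≈ 0.10003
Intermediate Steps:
j(A) = 5 (j(A) = 5*(A/A) = 5*1 = 5)
(j(-448) + (42 - 127*(-125)))/(83427 + 75750) = (5 + (42 - 127*(-125)))/(83427 + 75750) = (5 + (42 + 15875))/159177 = (5 + 15917)*(1/159177) = 15922*(1/159177) = 15922/159177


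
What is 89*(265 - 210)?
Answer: 4895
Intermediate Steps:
89*(265 - 210) = 89*55 = 4895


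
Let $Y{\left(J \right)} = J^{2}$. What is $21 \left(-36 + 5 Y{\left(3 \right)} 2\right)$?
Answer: $1134$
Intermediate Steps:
$21 \left(-36 + 5 Y{\left(3 \right)} 2\right) = 21 \left(-36 + 5 \cdot 3^{2} \cdot 2\right) = 21 \left(-36 + 5 \cdot 9 \cdot 2\right) = 21 \left(-36 + 45 \cdot 2\right) = 21 \left(-36 + 90\right) = 21 \cdot 54 = 1134$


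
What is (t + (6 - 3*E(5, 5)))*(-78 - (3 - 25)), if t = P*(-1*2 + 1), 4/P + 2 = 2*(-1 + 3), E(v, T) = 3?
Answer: 280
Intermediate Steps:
P = 2 (P = 4/(-2 + 2*(-1 + 3)) = 4/(-2 + 2*2) = 4/(-2 + 4) = 4/2 = 4*(½) = 2)
t = -2 (t = 2*(-1*2 + 1) = 2*(-2 + 1) = 2*(-1) = -2)
(t + (6 - 3*E(5, 5)))*(-78 - (3 - 25)) = (-2 + (6 - 3*3))*(-78 - (3 - 25)) = (-2 + (6 - 9))*(-78 - 1*(-22)) = (-2 - 3)*(-78 + 22) = -5*(-56) = 280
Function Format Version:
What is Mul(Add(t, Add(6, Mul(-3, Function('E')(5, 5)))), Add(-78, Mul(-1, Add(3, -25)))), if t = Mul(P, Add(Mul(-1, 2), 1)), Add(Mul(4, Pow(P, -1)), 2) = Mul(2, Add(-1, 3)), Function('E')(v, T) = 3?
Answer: 280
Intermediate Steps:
P = 2 (P = Mul(4, Pow(Add(-2, Mul(2, Add(-1, 3))), -1)) = Mul(4, Pow(Add(-2, Mul(2, 2)), -1)) = Mul(4, Pow(Add(-2, 4), -1)) = Mul(4, Pow(2, -1)) = Mul(4, Rational(1, 2)) = 2)
t = -2 (t = Mul(2, Add(Mul(-1, 2), 1)) = Mul(2, Add(-2, 1)) = Mul(2, -1) = -2)
Mul(Add(t, Add(6, Mul(-3, Function('E')(5, 5)))), Add(-78, Mul(-1, Add(3, -25)))) = Mul(Add(-2, Add(6, Mul(-3, 3))), Add(-78, Mul(-1, Add(3, -25)))) = Mul(Add(-2, Add(6, -9)), Add(-78, Mul(-1, -22))) = Mul(Add(-2, -3), Add(-78, 22)) = Mul(-5, -56) = 280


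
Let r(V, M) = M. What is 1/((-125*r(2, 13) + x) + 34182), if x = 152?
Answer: 1/32709 ≈ 3.0573e-5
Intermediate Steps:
1/((-125*r(2, 13) + x) + 34182) = 1/((-125*13 + 152) + 34182) = 1/((-1625 + 152) + 34182) = 1/(-1473 + 34182) = 1/32709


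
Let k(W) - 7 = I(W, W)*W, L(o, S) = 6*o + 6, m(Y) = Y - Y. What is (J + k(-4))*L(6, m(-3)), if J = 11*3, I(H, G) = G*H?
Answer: -1008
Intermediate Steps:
m(Y) = 0
L(o, S) = 6 + 6*o
k(W) = 7 + W³ (k(W) = 7 + (W*W)*W = 7 + W²*W = 7 + W³)
J = 33
(J + k(-4))*L(6, m(-3)) = (33 + (7 + (-4)³))*(6 + 6*6) = (33 + (7 - 64))*(6 + 36) = (33 - 57)*42 = -24*42 = -1008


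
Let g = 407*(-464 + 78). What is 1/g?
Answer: -1/157102 ≈ -6.3653e-6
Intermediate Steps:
g = -157102 (g = 407*(-386) = -157102)
1/g = 1/(-157102) = -1/157102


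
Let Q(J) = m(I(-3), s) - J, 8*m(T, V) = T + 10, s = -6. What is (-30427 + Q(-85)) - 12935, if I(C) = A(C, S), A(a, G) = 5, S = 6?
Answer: -346201/8 ≈ -43275.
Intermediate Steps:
I(C) = 5
m(T, V) = 5/4 + T/8 (m(T, V) = (T + 10)/8 = (10 + T)/8 = 5/4 + T/8)
Q(J) = 15/8 - J (Q(J) = (5/4 + (⅛)*5) - J = (5/4 + 5/8) - J = 15/8 - J)
(-30427 + Q(-85)) - 12935 = (-30427 + (15/8 - 1*(-85))) - 12935 = (-30427 + (15/8 + 85)) - 12935 = (-30427 + 695/8) - 12935 = -242721/8 - 12935 = -346201/8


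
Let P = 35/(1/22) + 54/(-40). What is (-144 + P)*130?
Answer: 162409/2 ≈ 81205.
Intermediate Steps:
P = 15373/20 (P = 35/(1/22) + 54*(-1/40) = 35*22 - 27/20 = 770 - 27/20 = 15373/20 ≈ 768.65)
(-144 + P)*130 = (-144 + 15373/20)*130 = (12493/20)*130 = 162409/2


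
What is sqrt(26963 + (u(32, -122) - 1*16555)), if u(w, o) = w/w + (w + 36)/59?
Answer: sqrt(36237741)/59 ≈ 102.03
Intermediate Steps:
u(w, o) = 95/59 + w/59 (u(w, o) = 1 + (36 + w)*(1/59) = 1 + (36/59 + w/59) = 95/59 + w/59)
sqrt(26963 + (u(32, -122) - 1*16555)) = sqrt(26963 + ((95/59 + (1/59)*32) - 1*16555)) = sqrt(26963 + ((95/59 + 32/59) - 16555)) = sqrt(26963 + (127/59 - 16555)) = sqrt(26963 - 976618/59) = sqrt(614199/59) = sqrt(36237741)/59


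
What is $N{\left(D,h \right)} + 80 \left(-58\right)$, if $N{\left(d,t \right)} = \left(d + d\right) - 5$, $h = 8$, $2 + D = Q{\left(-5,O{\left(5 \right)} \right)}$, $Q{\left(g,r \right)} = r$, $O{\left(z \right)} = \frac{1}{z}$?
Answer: $- \frac{23243}{5} \approx -4648.6$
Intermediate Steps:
$D = - \frac{9}{5}$ ($D = -2 + \frac{1}{5} = - \frac{9}{5} \approx -1.8$)
$N{\left(d,t \right)} = -5 + 2 d$ ($N{\left(d,t \right)} = 2 d - 5 = -5 + 2 d$)
$N{\left(D,h \right)} + 80 \left(-58\right) = \left(-5 + 2 \left(- \frac{9}{5}\right)\right) + 80 \left(-58\right) = \left(-5 - \frac{18}{5}\right) - 4640 = - \frac{43}{5} - 4640 = - \frac{23243}{5}$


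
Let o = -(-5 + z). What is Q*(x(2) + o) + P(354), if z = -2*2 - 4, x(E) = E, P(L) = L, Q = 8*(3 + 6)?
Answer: 1434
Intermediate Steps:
Q = 72 (Q = 8*9 = 72)
z = -8 (z = -4 - 4 = -8)
o = 13 (o = -(-5 - 8) = -1*(-13) = 13)
Q*(x(2) + o) + P(354) = 72*(2 + 13) + 354 = 72*15 + 354 = 1080 + 354 = 1434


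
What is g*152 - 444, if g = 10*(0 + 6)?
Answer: 8676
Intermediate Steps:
g = 60 (g = 10*6 = 60)
g*152 - 444 = 60*152 - 444 = 9120 - 444 = 8676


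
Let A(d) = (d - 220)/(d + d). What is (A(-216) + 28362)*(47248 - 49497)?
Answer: -6889148045/108 ≈ -6.3788e+7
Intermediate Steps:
A(d) = (-220 + d)/(2*d) (A(d) = (-220 + d)/((2*d)) = (-220 + d)*(1/(2*d)) = (-220 + d)/(2*d))
(A(-216) + 28362)*(47248 - 49497) = ((1/2)*(-220 - 216)/(-216) + 28362)*(47248 - 49497) = ((1/2)*(-1/216)*(-436) + 28362)*(-2249) = (109/108 + 28362)*(-2249) = (3063205/108)*(-2249) = -6889148045/108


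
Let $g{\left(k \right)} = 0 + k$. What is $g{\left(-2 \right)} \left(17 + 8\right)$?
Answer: $-50$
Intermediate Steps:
$g{\left(k \right)} = k$
$g{\left(-2 \right)} \left(17 + 8\right) = - 2 \left(17 + 8\right) = \left(-2\right) 25 = -50$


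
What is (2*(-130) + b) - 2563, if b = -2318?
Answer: -5141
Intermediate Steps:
(2*(-130) + b) - 2563 = (2*(-130) - 2318) - 2563 = (-260 - 2318) - 2563 = -2578 - 2563 = -5141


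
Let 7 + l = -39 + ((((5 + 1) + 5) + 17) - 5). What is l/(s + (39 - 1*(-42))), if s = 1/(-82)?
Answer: -1886/6641 ≈ -0.28399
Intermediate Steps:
s = -1/82 ≈ -0.012195
l = -23 (l = -7 + (-39 + ((((5 + 1) + 5) + 17) - 5)) = -7 + (-39 + (((6 + 5) + 17) - 5)) = -7 + (-39 + ((11 + 17) - 5)) = -7 + (-39 + (28 - 5)) = -7 + (-39 + 23) = -7 - 16 = -23)
l/(s + (39 - 1*(-42))) = -23/(-1/82 + (39 - 1*(-42))) = -23/(-1/82 + (39 + 42)) = -23/(-1/82 + 81) = -23/6641/82 = -23*82/6641 = -1886/6641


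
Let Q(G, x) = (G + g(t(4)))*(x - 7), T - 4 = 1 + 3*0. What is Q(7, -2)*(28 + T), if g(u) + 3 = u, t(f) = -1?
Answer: -891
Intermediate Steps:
g(u) = -3 + u
T = 5 (T = 4 + (1 + 3*0) = 4 + (1 + 0) = 4 + 1 = 5)
Q(G, x) = (-7 + x)*(-4 + G) (Q(G, x) = (G + (-3 - 1))*(x - 7) = (G - 4)*(-7 + x) = (-4 + G)*(-7 + x) = (-7 + x)*(-4 + G))
Q(7, -2)*(28 + T) = (28 - 7*7 - 4*(-2) + 7*(-2))*(28 + 5) = (28 - 49 + 8 - 14)*33 = -27*33 = -891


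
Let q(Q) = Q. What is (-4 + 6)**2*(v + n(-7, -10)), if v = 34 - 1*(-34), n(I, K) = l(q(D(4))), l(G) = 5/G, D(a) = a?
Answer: 277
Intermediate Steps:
n(I, K) = 5/4
v = 68 (v = 34 + 34 = 68)
(-4 + 6)**2*(v + n(-7, -10)) = (-4 + 6)**2*(68 + 5/4) = 2**2*(277/4) = 4*(277/4) = 277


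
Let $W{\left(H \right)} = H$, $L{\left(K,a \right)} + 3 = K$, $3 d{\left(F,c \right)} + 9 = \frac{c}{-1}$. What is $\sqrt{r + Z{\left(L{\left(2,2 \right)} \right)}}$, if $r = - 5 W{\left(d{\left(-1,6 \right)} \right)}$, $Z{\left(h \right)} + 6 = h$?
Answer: $3 \sqrt{2} \approx 4.2426$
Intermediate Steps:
$d{\left(F,c \right)} = -3 - \frac{c}{3}$ ($d{\left(F,c \right)} = -3 + \frac{c \frac{1}{-1}}{3} = -3 + \frac{c \left(-1\right)}{3} = -3 + \frac{\left(-1\right) c}{3} = -3 - \frac{c}{3}$)
$L{\left(K,a \right)} = -3 + K$
$Z{\left(h \right)} = -6 + h$
$r = 25$ ($r = - 5 \left(-3 - 2\right) = \left(-5\right) \left(-5\right) = 25$)
$\sqrt{r + Z{\left(L{\left(2,2 \right)} \right)}} = \sqrt{25 + \left(-6 + \left(-3 + 2\right)\right)} = \sqrt{25 - 7} = \sqrt{18} = 3 \sqrt{2}$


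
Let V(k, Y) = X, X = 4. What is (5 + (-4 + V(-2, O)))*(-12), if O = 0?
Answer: -60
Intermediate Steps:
V(k, Y) = 4
(5 + (-4 + V(-2, O)))*(-12) = (5 + (-4 + 4))*(-12) = (5 + 0)*(-12) = 5*(-12) = -60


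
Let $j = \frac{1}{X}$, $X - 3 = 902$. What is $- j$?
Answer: $- \frac{1}{905} \approx -0.001105$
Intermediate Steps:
$X = 905$ ($X = 3 + 902 = 905$)
$j = \frac{1}{905} \approx 0.001105$
$- j = \left(-1\right) \frac{1}{905} = - \frac{1}{905}$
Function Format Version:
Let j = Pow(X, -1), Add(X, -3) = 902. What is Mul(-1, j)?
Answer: Rational(-1, 905) ≈ -0.0011050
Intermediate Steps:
X = 905 (X = Add(3, 902) = 905)
j = Rational(1, 905) (j = Pow(905, -1) = Rational(1, 905) ≈ 0.0011050)
Mul(-1, j) = Mul(-1, Rational(1, 905)) = Rational(-1, 905)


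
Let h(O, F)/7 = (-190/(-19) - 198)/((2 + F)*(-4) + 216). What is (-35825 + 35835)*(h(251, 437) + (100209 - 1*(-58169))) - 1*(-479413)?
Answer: 22695217/11 ≈ 2.0632e+6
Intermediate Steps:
h(O, F) = -1316/(208 - 4*F) (h(O, F) = 7*((-190/(-19) - 198)/((2 + F)*(-4) + 216)) = 7*((-190*(-1/19) - 198)/((-8 - 4*F) + 216)) = 7*((10 - 198)/(208 - 4*F)) = 7*(-188/(208 - 4*F)) = -1316/(208 - 4*F))
(-35825 + 35835)*(h(251, 437) + (100209 - 1*(-58169))) - 1*(-479413) = (-35825 + 35835)*(329/(-52 + 437) + (100209 - 1*(-58169))) - 1*(-479413) = 10*(329/385 + (100209 + 58169)) + 479413 = 10*(329*(1/385) + 158378) + 479413 = 10*(47/55 + 158378) + 479413 = 10*(8710837/55) + 479413 = 17421674/11 + 479413 = 22695217/11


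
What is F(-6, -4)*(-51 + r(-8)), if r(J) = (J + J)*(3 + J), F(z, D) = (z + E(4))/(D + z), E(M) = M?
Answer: 29/5 ≈ 5.8000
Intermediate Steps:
F(z, D) = (4 + z)/(D + z) (F(z, D) = (z + 4)/(D + z) = (4 + z)/(D + z))
r(J) = 2*J*(3 + J) (r(J) = (2*J)*(3 + J) = 2*J*(3 + J))
F(-6, -4)*(-51 + r(-8)) = ((4 - 6)/(-4 - 6))*(-51 + 2*(-8)*(3 - 8)) = (-2/(-10))*(-51 + 2*(-8)*(-5)) = (-⅒*(-2))*(-51 + 80) = (⅕)*29 = 29/5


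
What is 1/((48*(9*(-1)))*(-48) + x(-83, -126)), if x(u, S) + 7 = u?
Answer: 1/20646 ≈ 4.8436e-5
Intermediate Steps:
x(u, S) = -7 + u
1/((48*(9*(-1)))*(-48) + x(-83, -126)) = 1/((48*(9*(-1)))*(-48) + (-7 - 83)) = 1/((48*(-9))*(-48) - 90) = 1/(-432*(-48) - 90) = 1/(20736 - 90) = 1/20646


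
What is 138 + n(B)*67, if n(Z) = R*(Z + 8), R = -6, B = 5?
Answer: -5088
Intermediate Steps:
n(Z) = -48 - 6*Z (n(Z) = -6*(Z + 8) = -6*(8 + Z) = -48 - 6*Z)
138 + n(B)*67 = 138 + (-48 - 6*5)*67 = 138 + (-48 - 30)*67 = 138 - 78*67 = 138 - 5226 = -5088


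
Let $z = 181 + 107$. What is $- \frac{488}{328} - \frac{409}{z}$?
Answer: $- \frac{34337}{11808} \approx -2.9079$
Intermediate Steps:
$z = 288$
$- \frac{488}{328} - \frac{409}{z} = - \frac{488}{328} - \frac{409}{288} = \left(-488\right) \frac{1}{328} - \frac{409}{288} = - \frac{61}{41} - \frac{409}{288} = - \frac{34337}{11808}$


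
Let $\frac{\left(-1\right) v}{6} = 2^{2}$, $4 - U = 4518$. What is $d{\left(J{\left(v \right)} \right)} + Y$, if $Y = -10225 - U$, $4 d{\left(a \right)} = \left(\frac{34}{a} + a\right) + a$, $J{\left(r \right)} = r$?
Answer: $- \frac{274721}{48} \approx -5723.4$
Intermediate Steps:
$U = -4514$ ($U = 4 - 4518 = -4514$)
$v = -24$ ($v = - 6 \cdot 2^{2} = \left(-6\right) 4 = -24$)
$d{\left(a \right)} = \frac{a}{2} + \frac{17}{2 a}$ ($d{\left(a \right)} = \frac{\left(\frac{34}{a} + a\right) + a}{4} = \frac{\left(a + \frac{34}{a}\right) + a}{4} = \frac{2 a + \frac{34}{a}}{4} = \frac{a}{2} + \frac{17}{2 a}$)
$Y = -5711$ ($Y = -10225 - -4514 = -10225 + 4514 = -5711$)
$d{\left(J{\left(v \right)} \right)} + Y = \frac{17 + \left(-24\right)^{2}}{2 \left(-24\right)} - 5711 = \frac{1}{2} \left(- \frac{1}{24}\right) \left(17 + 576\right) - 5711 = \frac{1}{2} \left(- \frac{1}{24}\right) 593 - 5711 = - \frac{593}{48} - 5711 = - \frac{274721}{48}$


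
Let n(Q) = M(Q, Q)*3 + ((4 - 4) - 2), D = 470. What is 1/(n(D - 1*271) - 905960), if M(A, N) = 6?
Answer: -1/905944 ≈ -1.1038e-6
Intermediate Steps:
n(Q) = 16 (n(Q) = 6*3 + ((4 - 4) - 2) = 18 + (0 - 2) = 18 - 2 = 16)
1/(n(D - 1*271) - 905960) = 1/(16 - 905960) = 1/(-905944) = -1/905944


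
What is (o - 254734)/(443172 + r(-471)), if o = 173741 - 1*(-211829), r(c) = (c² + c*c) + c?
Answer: 43612/295461 ≈ 0.14761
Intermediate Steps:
r(c) = c + 2*c² (r(c) = (c² + c²) + c = 2*c² + c = c + 2*c²)
o = 385570 (o = 173741 + 211829 = 385570)
(o - 254734)/(443172 + r(-471)) = (385570 - 254734)/(443172 - 471*(1 + 2*(-471))) = 130836/(443172 - 471*(1 - 942)) = 130836/(443172 - 471*(-941)) = 130836/(443172 + 443211) = 130836/886383 = 130836*(1/886383) = 43612/295461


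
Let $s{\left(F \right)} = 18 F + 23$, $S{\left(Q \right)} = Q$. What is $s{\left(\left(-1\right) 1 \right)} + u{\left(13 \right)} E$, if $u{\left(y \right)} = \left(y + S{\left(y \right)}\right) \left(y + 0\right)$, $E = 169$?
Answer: $57127$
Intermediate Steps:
$u{\left(y \right)} = 2 y^{2}$ ($u{\left(y \right)} = \left(y + y\right) \left(y + 0\right) = 2 y y = 2 y^{2}$)
$s{\left(F \right)} = 23 + 18 F$
$s{\left(\left(-1\right) 1 \right)} + u{\left(13 \right)} E = \left(23 + 18 \left(\left(-1\right) 1\right)\right) + 2 \cdot 13^{2} \cdot 169 = \left(23 + 18 \left(-1\right)\right) + 2 \cdot 169 \cdot 169 = \left(23 - 18\right) + 338 \cdot 169 = 5 + 57122 = 57127$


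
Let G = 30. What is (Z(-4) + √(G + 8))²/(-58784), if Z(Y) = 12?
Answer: -(12 + √38)²/58784 ≈ -0.0056129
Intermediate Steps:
(Z(-4) + √(G + 8))²/(-58784) = (12 + √(30 + 8))²/(-58784) = (12 + √38)²*(-1/58784) = -(12 + √38)²/58784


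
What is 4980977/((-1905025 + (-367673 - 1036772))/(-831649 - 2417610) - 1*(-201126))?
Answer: 16184484346043/653513775104 ≈ 24.765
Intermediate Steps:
4980977/((-1905025 + (-367673 - 1036772))/(-831649 - 2417610) - 1*(-201126)) = 4980977/((-1905025 - 1404445)/(-3249259) + 201126) = 4980977/(-3309470*(-1/3249259) + 201126) = 4980977/(3309470/3249259 + 201126) = 4980977/(653513775104/3249259) = 4980977*(3249259/653513775104) = 16184484346043/653513775104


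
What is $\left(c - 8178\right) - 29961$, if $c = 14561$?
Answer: $-23578$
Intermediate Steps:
$\left(c - 8178\right) - 29961 = \left(14561 - 8178\right) - 29961 = 6383 - 29961 = -23578$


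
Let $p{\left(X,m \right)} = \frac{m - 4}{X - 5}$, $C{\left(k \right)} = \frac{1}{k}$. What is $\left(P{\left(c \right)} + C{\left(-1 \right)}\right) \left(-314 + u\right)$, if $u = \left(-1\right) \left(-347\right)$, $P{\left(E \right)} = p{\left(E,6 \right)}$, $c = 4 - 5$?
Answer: $-44$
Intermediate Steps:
$c = -1$
$p{\left(X,m \right)} = \frac{-4 + m}{-5 + X}$
$P{\left(E \right)} = \frac{2}{-5 + E}$ ($P{\left(E \right)} = \frac{-4 + 6}{-5 + E} = \frac{1}{-5 + E} 2 = \frac{2}{-5 + E}$)
$u = 347$
$\left(P{\left(c \right)} + C{\left(-1 \right)}\right) \left(-314 + u\right) = \left(\frac{2}{-5 - 1} + \frac{1}{-1}\right) \left(-314 + 347\right) = \left(\frac{2}{-6} - 1\right) 33 = \left(2 \left(- \frac{1}{6}\right) - 1\right) 33 = \left(- \frac{1}{3} - 1\right) 33 = \left(- \frac{4}{3}\right) 33 = -44$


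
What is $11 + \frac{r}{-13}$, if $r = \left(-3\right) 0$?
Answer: $11$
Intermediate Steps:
$r = 0$
$11 + \frac{r}{-13} = 11 + \frac{0}{-13} = 11 + 0 \left(- \frac{1}{13}\right) = 11 + 0 = 11$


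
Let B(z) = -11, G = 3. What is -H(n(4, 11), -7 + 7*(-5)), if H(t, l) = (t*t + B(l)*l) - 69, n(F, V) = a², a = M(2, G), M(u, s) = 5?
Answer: -1018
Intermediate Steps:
a = 5
n(F, V) = 25 (n(F, V) = 5² = 25)
H(t, l) = -69 + t² - 11*l (H(t, l) = (t*t - 11*l) - 69 = (t² - 11*l) - 69 = -69 + t² - 11*l)
-H(n(4, 11), -7 + 7*(-5)) = -(-69 + 25² - 11*(-7 + 7*(-5))) = -(-69 + 625 - 11*(-7 - 35)) = -(-69 + 625 - 11*(-42)) = -(-69 + 625 + 462) = -1*1018 = -1018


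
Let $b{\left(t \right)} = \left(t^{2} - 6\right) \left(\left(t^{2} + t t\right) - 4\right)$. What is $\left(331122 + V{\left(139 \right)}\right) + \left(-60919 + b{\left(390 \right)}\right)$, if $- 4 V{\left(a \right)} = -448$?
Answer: $46266656739$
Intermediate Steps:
$V{\left(a \right)} = 112$ ($V{\left(a \right)} = \left(- \frac{1}{4}\right) \left(-448\right) = 112$)
$b{\left(t \right)} = \left(-6 + t^{2}\right) \left(-4 + 2 t^{2}\right)$ ($b{\left(t \right)} = \left(-6 + t^{2}\right) \left(\left(t^{2} + t^{2}\right) - 4\right) = \left(-6 + t^{2}\right) \left(2 t^{2} - 4\right) = \left(-6 + t^{2}\right) \left(-4 + 2 t^{2}\right)$)
$\left(331122 + V{\left(139 \right)}\right) + \left(-60919 + b{\left(390 \right)}\right) = \left(331122 + 112\right) + \left(-60919 + \left(24 - 16 \cdot 390^{2} + 2 \cdot 390^{4}\right)\right) = 331234 + \left(-60919 + \left(24 - 2433600 + 2 \cdot 23134410000\right)\right) = 331234 + \left(-60919 + \left(24 - 2433600 + 46268820000\right)\right) = 331234 + \left(-60919 + 46266386424\right) = 331234 + 46266325505 = 46266656739$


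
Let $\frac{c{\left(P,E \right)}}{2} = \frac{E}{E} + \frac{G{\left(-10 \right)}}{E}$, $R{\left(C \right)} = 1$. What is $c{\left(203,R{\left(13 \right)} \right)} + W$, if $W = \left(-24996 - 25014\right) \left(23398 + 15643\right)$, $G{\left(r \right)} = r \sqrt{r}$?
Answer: $-1952440408 - 20 i \sqrt{10} \approx -1.9524 \cdot 10^{9} - 63.246 i$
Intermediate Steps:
$G{\left(r \right)} = r^{\frac{3}{2}}$
$c{\left(P,E \right)} = 2 - \frac{20 i \sqrt{10}}{E}$ ($c{\left(P,E \right)} = 2 \left(\frac{E}{E} + \frac{\left(-10\right)^{\frac{3}{2}}}{E}\right) = 2 \left(1 + \frac{\left(-10\right) i \sqrt{10}}{E}\right) = 2 \left(1 - \frac{10 i \sqrt{10}}{E}\right) = 2 - \frac{20 i \sqrt{10}}{E}$)
$W = -1952440410$ ($W = \left(-50010\right) 39041 = -1952440410$)
$c{\left(203,R{\left(13 \right)} \right)} + W = \left(2 - \frac{20 i \sqrt{10}}{1}\right) - 1952440410 = \left(2 - 20 i \sqrt{10} \cdot 1\right) - 1952440410 = \left(2 - 20 i \sqrt{10}\right) - 1952440410 = -1952440408 - 20 i \sqrt{10}$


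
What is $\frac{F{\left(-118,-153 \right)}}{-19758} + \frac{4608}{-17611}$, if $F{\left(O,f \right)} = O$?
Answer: $- \frac{44483383}{173979069} \approx -0.25568$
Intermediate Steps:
$\frac{F{\left(-118,-153 \right)}}{-19758} + \frac{4608}{-17611} = - \frac{118}{-19758} + \frac{4608}{-17611} = \left(-118\right) \left(- \frac{1}{19758}\right) + 4608 \left(- \frac{1}{17611}\right) = \frac{59}{9879} - \frac{4608}{17611} = - \frac{44483383}{173979069}$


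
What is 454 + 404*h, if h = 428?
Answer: 173366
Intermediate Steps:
454 + 404*h = 454 + 404*428 = 454 + 172912 = 173366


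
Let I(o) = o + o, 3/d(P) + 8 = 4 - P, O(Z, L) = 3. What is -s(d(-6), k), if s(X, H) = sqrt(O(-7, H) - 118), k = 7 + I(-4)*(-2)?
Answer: -I*sqrt(115) ≈ -10.724*I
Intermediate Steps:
d(P) = 3/(-4 - P) (d(P) = 3/(-8 + (4 - P)) = 3/(-4 - P))
I(o) = 2*o
k = 23 (k = 7 + (2*(-4))*(-2) = 7 - 8*(-2) = 7 + 16 = 23)
s(X, H) = I*sqrt(115) (s(X, H) = sqrt(3 - 118) = sqrt(-115) = I*sqrt(115))
-s(d(-6), k) = -I*sqrt(115)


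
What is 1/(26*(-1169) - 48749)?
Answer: -1/79143 ≈ -1.2635e-5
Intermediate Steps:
1/(26*(-1169) - 48749) = 1/(-30394 - 48749) = 1/(-79143) = -1/79143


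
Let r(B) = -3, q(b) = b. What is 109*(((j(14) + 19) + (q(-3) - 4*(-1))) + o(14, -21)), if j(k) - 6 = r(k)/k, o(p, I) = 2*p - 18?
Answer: 54609/14 ≈ 3900.6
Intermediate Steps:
o(p, I) = -18 + 2*p
j(k) = 6 - 3/k
109*(((j(14) + 19) + (q(-3) - 4*(-1))) + o(14, -21)) = 109*((((6 - 3/14) + 19) + (-3 - 4*(-1))) + (-18 + 2*14)) = 109*((((6 - 3*1/14) + 19) + (-3 + 4)) + (-18 + 28)) = 109*((((6 - 3/14) + 19) + 1) + 10) = 109*(((81/14 + 19) + 1) + 10) = 109*((347/14 + 1) + 10) = 109*(361/14 + 10) = 109*(501/14) = 54609/14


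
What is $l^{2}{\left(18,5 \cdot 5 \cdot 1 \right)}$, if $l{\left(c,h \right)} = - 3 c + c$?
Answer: $1296$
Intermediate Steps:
$l{\left(c,h \right)} = - 2 c$
$l^{2}{\left(18,5 \cdot 5 \cdot 1 \right)} = \left(\left(-2\right) 18\right)^{2} = \left(-36\right)^{2} = 1296$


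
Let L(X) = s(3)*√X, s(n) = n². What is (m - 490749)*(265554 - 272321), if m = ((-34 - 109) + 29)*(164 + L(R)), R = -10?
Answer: 3447414315 + 6942942*I*√10 ≈ 3.4474e+9 + 2.1956e+7*I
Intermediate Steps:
L(X) = 9*√X (L(X) = 3²*√X = 9*√X)
m = -18696 - 1026*I*√10 (m = ((-34 - 109) + 29)*(164 + 9*√(-10)) = (-143 + 29)*(164 + 9*(I*√10)) = -114*(164 + 9*I*√10) = -18696 - 1026*I*√10 ≈ -18696.0 - 3244.5*I)
(m - 490749)*(265554 - 272321) = ((-18696 - 1026*I*√10) - 490749)*(265554 - 272321) = (-509445 - 1026*I*√10)*(-6767) = 3447414315 + 6942942*I*√10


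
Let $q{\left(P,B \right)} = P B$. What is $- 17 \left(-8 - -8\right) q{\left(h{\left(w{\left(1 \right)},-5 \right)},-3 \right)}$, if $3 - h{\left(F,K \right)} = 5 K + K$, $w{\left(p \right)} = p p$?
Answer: $0$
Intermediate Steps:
$w{\left(p \right)} = p^{2}$
$h{\left(F,K \right)} = 3 - 6 K$ ($h{\left(F,K \right)} = 3 - \left(5 K + K\right) = 3 - 6 K$)
$q{\left(P,B \right)} = B P$
$- 17 \left(-8 - -8\right) q{\left(h{\left(w{\left(1 \right)},-5 \right)},-3 \right)} = - 17 \left(-8 - -8\right) \left(- 3 \left(3 - -30\right)\right) = - 17 \left(-8 + 8\right) \left(- 3 \left(3 + 30\right)\right) = \left(-17\right) 0 \left(\left(-3\right) 33\right) = 0 \left(-99\right) = 0$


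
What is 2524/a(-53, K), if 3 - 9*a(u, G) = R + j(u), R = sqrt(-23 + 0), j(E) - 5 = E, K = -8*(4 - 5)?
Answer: 289629/656 + 5679*I*sqrt(23)/656 ≈ 441.51 + 41.518*I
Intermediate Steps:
K = 8 (K = -8*(-1) = 8)
j(E) = 5 + E
R = I*sqrt(23) (R = sqrt(-23) = I*sqrt(23) ≈ 4.7958*I)
a(u, G) = -2/9 - u/9 - I*sqrt(23)/9 (a(u, G) = 1/3 - (I*sqrt(23) + (5 + u))/9 = 1/3 - (5 + u + I*sqrt(23))/9 = 1/3 + (-5/9 - u/9 - I*sqrt(23)/9) = -2/9 - u/9 - I*sqrt(23)/9)
2524/a(-53, K) = 2524/(-2/9 - 1/9*(-53) - I*sqrt(23)/9) = 2524/(-2/9 + 53/9 - I*sqrt(23)/9) = 2524/(17/3 - I*sqrt(23)/9)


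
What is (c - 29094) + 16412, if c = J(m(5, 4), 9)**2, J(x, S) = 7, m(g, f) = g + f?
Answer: -12633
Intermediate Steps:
m(g, f) = f + g
c = 49 (c = 7**2 = 49)
(c - 29094) + 16412 = (49 - 29094) + 16412 = -29045 + 16412 = -12633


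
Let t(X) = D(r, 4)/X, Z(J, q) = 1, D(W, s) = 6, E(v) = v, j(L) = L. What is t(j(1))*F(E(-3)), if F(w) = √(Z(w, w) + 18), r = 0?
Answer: 6*√19 ≈ 26.153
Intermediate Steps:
t(X) = 6/X
F(w) = √19 (F(w) = √(1 + 18) = √19)
t(j(1))*F(E(-3)) = (6/1)*√19 = (6*1)*√19 = 6*√19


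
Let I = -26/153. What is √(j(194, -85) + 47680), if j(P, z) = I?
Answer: √124015238/51 ≈ 218.36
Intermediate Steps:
I = -26/153 (I = -26*1/153 = -26/153 ≈ -0.16993)
j(P, z) = -26/153
√(j(194, -85) + 47680) = √(-26/153 + 47680) = √(7295014/153) = √124015238/51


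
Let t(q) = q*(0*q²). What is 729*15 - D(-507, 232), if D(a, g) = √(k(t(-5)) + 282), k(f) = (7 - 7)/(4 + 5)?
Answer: 10935 - √282 ≈ 10918.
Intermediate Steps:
t(q) = 0 (t(q) = q*0 = 0)
k(f) = 0 (k(f) = 0/9 = 0*(⅑) = 0)
D(a, g) = √282 (D(a, g) = √(0 + 282) = √282)
729*15 - D(-507, 232) = 729*15 - √282 = 10935 - √282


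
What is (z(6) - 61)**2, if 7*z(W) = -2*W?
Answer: 192721/49 ≈ 3933.1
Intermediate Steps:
z(W) = -2*W/7 (z(W) = (-2*W)/7 = -2*W/7)
(z(6) - 61)**2 = (-2/7*6 - 61)**2 = (-12/7 - 61)**2 = (-439/7)**2 = 192721/49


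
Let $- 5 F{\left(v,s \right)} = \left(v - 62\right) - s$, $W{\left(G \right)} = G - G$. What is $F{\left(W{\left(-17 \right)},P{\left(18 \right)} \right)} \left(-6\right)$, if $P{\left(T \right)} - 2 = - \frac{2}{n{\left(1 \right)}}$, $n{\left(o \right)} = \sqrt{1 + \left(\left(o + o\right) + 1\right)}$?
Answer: $- \frac{378}{5} \approx -75.6$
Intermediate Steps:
$n{\left(o \right)} = \sqrt{2 + 2 o}$ ($n{\left(o \right)} = \sqrt{1 + \left(2 o + 1\right)} = \sqrt{1 + \left(1 + 2 o\right)} = \sqrt{2 + 2 o}$)
$W{\left(G \right)} = 0$
$P{\left(T \right)} = 1$ ($P{\left(T \right)} = 2 - \frac{2}{\sqrt{2 + 2 \cdot 1}} = 2 - \frac{2}{\sqrt{2 + 2}} = 2 - \frac{2}{\sqrt{4}} = 2 - \frac{2}{2} = 2 - 1 = 1$)
$F{\left(v,s \right)} = \frac{62}{5} - \frac{v}{5} + \frac{s}{5}$ ($F{\left(v,s \right)} = - \frac{\left(v - 62\right) - s}{5} = - \frac{\left(-62 + v\right) - s}{5} = - \frac{-62 + v - s}{5} = \frac{62}{5} - \frac{v}{5} + \frac{s}{5}$)
$F{\left(W{\left(-17 \right)},P{\left(18 \right)} \right)} \left(-6\right) = \left(\frac{62}{5} - 0 + \frac{1}{5} \cdot 1\right) \left(-6\right) = \left(\frac{62}{5} + 0 + \frac{1}{5}\right) \left(-6\right) = \frac{63}{5} \left(-6\right) = - \frac{378}{5}$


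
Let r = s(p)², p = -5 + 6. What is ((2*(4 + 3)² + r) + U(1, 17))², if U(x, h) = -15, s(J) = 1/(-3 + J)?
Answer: 110889/16 ≈ 6930.6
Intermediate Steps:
p = 1
r = ¼ (r = (1/(-3 + 1))² = (1/(-2))² = (-½)² = ¼ ≈ 0.25000)
((2*(4 + 3)² + r) + U(1, 17))² = ((2*(4 + 3)² + ¼) - 15)² = ((2*7² + ¼) - 15)² = ((2*49 + ¼) - 15)² = ((98 + ¼) - 15)² = (393/4 - 15)² = (333/4)² = 110889/16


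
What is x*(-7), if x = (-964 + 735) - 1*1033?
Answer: 8834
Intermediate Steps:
x = -1262 (x = -229 - 1033 = -1262)
x*(-7) = -1262*(-7) = 8834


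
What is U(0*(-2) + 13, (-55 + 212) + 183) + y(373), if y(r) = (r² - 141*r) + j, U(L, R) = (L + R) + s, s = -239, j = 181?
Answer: 86831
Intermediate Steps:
U(L, R) = -239 + L + R (U(L, R) = (L + R) - 239 = -239 + L + R)
y(r) = 181 + r² - 141*r (y(r) = (r² - 141*r) + 181 = 181 + r² - 141*r)
U(0*(-2) + 13, (-55 + 212) + 183) + y(373) = (-239 + (0*(-2) + 13) + ((-55 + 212) + 183)) + (181 + 373² - 141*373) = (-239 + (0 + 13) + (157 + 183)) + (181 + 139129 - 52593) = (-239 + 13 + 340) + 86717 = 114 + 86717 = 86831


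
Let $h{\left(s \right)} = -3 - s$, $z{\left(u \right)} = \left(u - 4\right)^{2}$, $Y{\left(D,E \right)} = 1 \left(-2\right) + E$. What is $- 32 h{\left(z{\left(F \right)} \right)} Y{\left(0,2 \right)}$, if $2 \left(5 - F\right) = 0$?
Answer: $0$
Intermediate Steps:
$F = 5$ ($F = 5 - 0 = 5 + 0 = 5$)
$Y{\left(D,E \right)} = -2 + E$
$z{\left(u \right)} = \left(-4 + u\right)^{2}$
$- 32 h{\left(z{\left(F \right)} \right)} Y{\left(0,2 \right)} = - 32 \left(-3 - \left(-4 + 5\right)^{2}\right) \left(-2 + 2\right) = - 32 \left(-3 - 1^{2}\right) 0 = - 32 \left(-3 - 1\right) 0 = \left(-32\right) \left(-4\right) 0 = 128 \cdot 0 = 0$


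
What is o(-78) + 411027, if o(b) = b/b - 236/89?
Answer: 36581256/89 ≈ 4.1103e+5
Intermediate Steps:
o(b) = -147/89 (o(b) = 1 - 236*1/89 = 1 - 236/89 = -147/89)
o(-78) + 411027 = -147/89 + 411027 = 36581256/89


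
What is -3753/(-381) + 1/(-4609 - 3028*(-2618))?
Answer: 25012076293/2539195582 ≈ 9.8504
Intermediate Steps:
-3753/(-381) + 1/(-4609 - 3028*(-2618)) = -3753*(-1/381) - 1/2618/(-7637) = 1251/127 - 1/7637*(-1/2618) = 1251/127 + 1/19993666 = 25012076293/2539195582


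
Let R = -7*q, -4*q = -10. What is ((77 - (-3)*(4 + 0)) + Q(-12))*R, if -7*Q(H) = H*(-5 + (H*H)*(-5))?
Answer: 40385/2 ≈ 20193.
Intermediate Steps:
q = 5/2 (q = -1/4*(-10) = 5/2 ≈ 2.5000)
R = -35/2 (R = -7*5/2 = -35/2 ≈ -17.500)
Q(H) = -H*(-5 - 5*H**2)/7 (Q(H) = -H*(-5 + (H*H)*(-5))/7 = -H*(-5 + H**2*(-5))/7 = -H*(-5 - 5*H**2)/7)
((77 - (-3)*(4 + 0)) + Q(-12))*R = ((77 - (-3)*(4 + 0)) + (5/7)*(-12)*(1 + (-12)**2))*(-35/2) = ((77 - (-3)*4) + (5/7)*(-12)*(1 + 144))*(-35/2) = ((77 - 1*(-12)) + (5/7)*(-12)*145)*(-35/2) = ((77 + 12) - 8700/7)*(-35/2) = (89 - 8700/7)*(-35/2) = -8077/7*(-35/2) = 40385/2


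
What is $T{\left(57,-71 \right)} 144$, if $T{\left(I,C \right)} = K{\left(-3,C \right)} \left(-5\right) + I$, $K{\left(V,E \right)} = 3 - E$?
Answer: $-45072$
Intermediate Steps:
$T{\left(I,C \right)} = -15 + I + 5 C$ ($T{\left(I,C \right)} = \left(3 - C\right) \left(-5\right) + I = \left(-15 + 5 C\right) + I = -15 + I + 5 C$)
$T{\left(57,-71 \right)} 144 = \left(-15 + 57 + 5 \left(-71\right)\right) 144 = \left(-15 + 57 - 355\right) 144 = \left(-313\right) 144 = -45072$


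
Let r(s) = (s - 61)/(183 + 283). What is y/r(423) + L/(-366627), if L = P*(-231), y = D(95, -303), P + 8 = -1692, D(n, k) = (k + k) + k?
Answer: -25907192473/22119829 ≈ -1171.2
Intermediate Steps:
D(n, k) = 3*k (D(n, k) = 2*k + k = 3*k)
P = -1700 (P = -8 - 1692 = -1700)
y = -909 (y = 3*(-303) = -909)
r(s) = -61/466 + s/466 (r(s) = (-61 + s)/466 = (-61 + s)*(1/466) = -61/466 + s/466)
L = 392700 (L = -1700*(-231) = 392700)
y/r(423) + L/(-366627) = -909/(-61/466 + (1/466)*423) + 392700/(-366627) = -909/(-61/466 + 423/466) + 392700*(-1/366627) = -909/181/233 - 130900/122209 = -909*233/181 - 130900/122209 = -211797/181 - 130900/122209 = -25907192473/22119829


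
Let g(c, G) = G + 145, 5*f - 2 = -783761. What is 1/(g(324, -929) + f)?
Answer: -5/787679 ≈ -6.3478e-6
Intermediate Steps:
f = -783759/5 (f = ⅖ + (⅕)*(-783761) = ⅖ - 783761/5 = -783759/5 ≈ -1.5675e+5)
g(c, G) = 145 + G
1/(g(324, -929) + f) = 1/((145 - 929) - 783759/5) = 1/(-784 - 783759/5) = 1/(-787679/5) = -5/787679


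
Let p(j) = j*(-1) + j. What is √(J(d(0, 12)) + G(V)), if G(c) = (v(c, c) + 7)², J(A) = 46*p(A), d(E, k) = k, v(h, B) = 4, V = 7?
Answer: 11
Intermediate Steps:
p(j) = 0 (p(j) = -j + j = 0)
J(A) = 0 (J(A) = 46*0 = 0)
G(c) = 121 (G(c) = (4 + 7)² = 11² = 121)
√(J(d(0, 12)) + G(V)) = √(0 + 121) = √121 = 11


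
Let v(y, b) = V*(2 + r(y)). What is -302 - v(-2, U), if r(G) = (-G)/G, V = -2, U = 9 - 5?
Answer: -300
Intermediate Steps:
U = 4
r(G) = -1
v(y, b) = -2 (v(y, b) = -2*(2 - 1) = -2*1 = -2)
-302 - v(-2, U) = -302 - 1*(-2) = -302 + 2 = -300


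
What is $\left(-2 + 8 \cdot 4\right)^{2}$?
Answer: $900$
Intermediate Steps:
$\left(-2 + 8 \cdot 4\right)^{2} = \left(-2 + 32\right)^{2} = 30^{2} = 900$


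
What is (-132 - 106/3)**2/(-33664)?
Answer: -63001/75744 ≈ -0.83176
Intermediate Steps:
(-132 - 106/3)**2/(-33664) = (-132 - 106*1/3)**2*(-1/33664) = (-132 - 106/3)**2*(-1/33664) = (-502/3)**2*(-1/33664) = (252004/9)*(-1/33664) = -63001/75744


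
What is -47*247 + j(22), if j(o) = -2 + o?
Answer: -11589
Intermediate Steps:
-47*247 + j(22) = -47*247 + (-2 + 22) = -11609 + 20 = -11589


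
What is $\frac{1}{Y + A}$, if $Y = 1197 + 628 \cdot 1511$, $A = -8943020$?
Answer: $- \frac{1}{7992915} \approx -1.2511 \cdot 10^{-7}$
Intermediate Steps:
$Y = 950105$ ($Y = 1197 + 948908 = 950105$)
$\frac{1}{Y + A} = \frac{1}{950105 - 8943020} = \frac{1}{-7992915} = - \frac{1}{7992915}$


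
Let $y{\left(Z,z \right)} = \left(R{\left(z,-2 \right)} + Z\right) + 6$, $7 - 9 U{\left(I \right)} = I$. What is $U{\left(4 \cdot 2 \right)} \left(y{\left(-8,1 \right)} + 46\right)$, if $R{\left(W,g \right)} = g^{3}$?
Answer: $-4$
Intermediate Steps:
$U{\left(I \right)} = \frac{7}{9} - \frac{I}{9}$
$y{\left(Z,z \right)} = -2 + Z$ ($y{\left(Z,z \right)} = \left(\left(-2\right)^{3} + Z\right) + 6 = \left(-8 + Z\right) + 6 = -2 + Z$)
$U{\left(4 \cdot 2 \right)} \left(y{\left(-8,1 \right)} + 46\right) = \left(\frac{7}{9} - \frac{4 \cdot 2}{9}\right) \left(\left(-2 - 8\right) + 46\right) = \left(\frac{7}{9} - \frac{8}{9}\right) \left(-10 + 46\right) = \left(\frac{7}{9} - \frac{8}{9}\right) 36 = \left(- \frac{1}{9}\right) 36 = -4$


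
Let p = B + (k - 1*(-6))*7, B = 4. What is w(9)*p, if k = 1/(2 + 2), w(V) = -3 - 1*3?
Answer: -573/2 ≈ -286.50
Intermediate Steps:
w(V) = -6 (w(V) = -3 - 3 = -6)
k = ¼ (k = 1/4 = ¼ ≈ 0.25000)
p = 191/4 (p = 4 + (¼ - 1*(-6))*7 = 4 + (¼ + 6)*7 = 4 + (25/4)*7 = 4 + 175/4 = 191/4 ≈ 47.750)
w(9)*p = -6*191/4 = -573/2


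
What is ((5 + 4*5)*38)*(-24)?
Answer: -22800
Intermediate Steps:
((5 + 4*5)*38)*(-24) = ((5 + 20)*38)*(-24) = (25*38)*(-24) = 950*(-24) = -22800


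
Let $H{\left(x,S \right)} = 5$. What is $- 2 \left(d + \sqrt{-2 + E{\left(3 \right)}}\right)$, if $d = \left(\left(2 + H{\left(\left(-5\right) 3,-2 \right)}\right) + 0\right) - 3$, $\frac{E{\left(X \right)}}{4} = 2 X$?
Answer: $-8 - 2 \sqrt{22} \approx -17.381$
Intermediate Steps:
$E{\left(X \right)} = 8 X$ ($E{\left(X \right)} = 4 \cdot 2 X = 8 X$)
$d = 4$ ($d = \left(\left(2 + 5\right) + 0\right) - 3 = \left(7 + 0\right) - 3 = 7 - 3 = 4$)
$- 2 \left(d + \sqrt{-2 + E{\left(3 \right)}}\right) = - 2 \left(4 + \sqrt{-2 + 8 \cdot 3}\right) = - 2 \left(4 + \sqrt{-2 + 24}\right) = - 2 \left(4 + \sqrt{22}\right) = -8 - 2 \sqrt{22}$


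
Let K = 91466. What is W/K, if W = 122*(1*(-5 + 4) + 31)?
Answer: 1830/45733 ≈ 0.040015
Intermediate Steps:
W = 3660 (W = 122*(1*(-1) + 31) = 122*(-1 + 31) = 122*30 = 3660)
W/K = 3660/91466 = 3660*(1/91466) = 1830/45733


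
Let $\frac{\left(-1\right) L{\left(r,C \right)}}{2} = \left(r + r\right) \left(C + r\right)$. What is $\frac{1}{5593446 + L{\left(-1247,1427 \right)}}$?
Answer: $\frac{1}{6491286} \approx 1.5405 \cdot 10^{-7}$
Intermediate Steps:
$L{\left(r,C \right)} = - 4 r \left(C + r\right)$ ($L{\left(r,C \right)} = - 2 \left(r + r\right) \left(C + r\right) = - 2 \cdot 2 r \left(C + r\right) = - 4 r \left(C + r\right)$)
$\frac{1}{5593446 + L{\left(-1247,1427 \right)}} = \frac{1}{5593446 - - 4988 \left(1427 - 1247\right)} = \frac{1}{5593446 - \left(-4988\right) 180} = \frac{1}{5593446 + 897840} = \frac{1}{6491286}$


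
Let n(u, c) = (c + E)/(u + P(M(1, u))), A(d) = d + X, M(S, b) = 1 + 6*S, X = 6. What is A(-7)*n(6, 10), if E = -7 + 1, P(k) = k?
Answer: -4/13 ≈ -0.30769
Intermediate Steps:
A(d) = 6 + d (A(d) = d + 6 = 6 + d)
E = -6
n(u, c) = (-6 + c)/(7 + u) (n(u, c) = (c - 6)/(u + (1 + 6*1)) = (-6 + c)/(u + (1 + 6)) = (-6 + c)/(u + 7) = (-6 + c)/(7 + u))
A(-7)*n(6, 10) = (6 - 7)*((-6 + 10)/(7 + 6)) = -4/13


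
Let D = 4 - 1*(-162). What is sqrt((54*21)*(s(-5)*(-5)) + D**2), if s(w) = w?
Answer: sqrt(55906) ≈ 236.44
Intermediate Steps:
D = 166 (D = 4 + 162 = 166)
sqrt((54*21)*(s(-5)*(-5)) + D**2) = sqrt((54*21)*(-5*(-5)) + 166**2) = sqrt(1134*25 + 27556) = sqrt(28350 + 27556) = sqrt(55906)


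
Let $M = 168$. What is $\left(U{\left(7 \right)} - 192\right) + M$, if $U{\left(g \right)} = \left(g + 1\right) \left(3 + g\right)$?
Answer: $56$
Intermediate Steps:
$U{\left(g \right)} = \left(1 + g\right) \left(3 + g\right)$
$\left(U{\left(7 \right)} - 192\right) + M = \left(\left(3 + 7^{2} + 4 \cdot 7\right) - 192\right) + 168 = \left(\left(3 + 49 + 28\right) - 192\right) + 168 = \left(80 - 192\right) + 168 = -112 + 168 = 56$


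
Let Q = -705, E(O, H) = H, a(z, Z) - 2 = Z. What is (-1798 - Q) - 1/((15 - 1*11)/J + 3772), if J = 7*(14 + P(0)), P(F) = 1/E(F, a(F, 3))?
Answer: -2049051969/1874704 ≈ -1093.0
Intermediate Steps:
a(z, Z) = 2 + Z
P(F) = ⅕ (P(F) = 1/(2 + 3) = 1/5 = ⅕)
J = 497/5 (J = 7*(14 + ⅕) = 7*(71/5) = 497/5 ≈ 99.400)
(-1798 - Q) - 1/((15 - 1*11)/J + 3772) = (-1798 - 1*(-705)) - 1/((15 - 1*11)/(497/5) + 3772) = (-1798 + 705) - 1/((15 - 11)*(5/497) + 3772) = -1093 - 1/(4*(5/497) + 3772) = -1093 - 1/(20/497 + 3772) = -1093 - 1/1874704/497 = -1093 - 1*497/1874704 = -1093 - 497/1874704 = -2049051969/1874704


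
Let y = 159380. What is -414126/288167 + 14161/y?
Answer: -61922668993/45928056460 ≈ -1.3483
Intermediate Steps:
-414126/288167 + 14161/y = -414126/288167 + 14161/159380 = -61922668993/45928056460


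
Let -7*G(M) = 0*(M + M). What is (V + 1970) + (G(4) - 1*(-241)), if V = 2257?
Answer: 4468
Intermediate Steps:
G(M) = 0 (G(M) = -0*(M + M) = -0*2*M = -⅐*0 = 0)
(V + 1970) + (G(4) - 1*(-241)) = (2257 + 1970) + (0 - 1*(-241)) = 4227 + (0 + 241) = 4227 + 241 = 4468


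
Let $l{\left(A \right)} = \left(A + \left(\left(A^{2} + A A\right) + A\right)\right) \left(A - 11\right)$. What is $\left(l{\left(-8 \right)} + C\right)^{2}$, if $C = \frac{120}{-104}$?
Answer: $\frac{766127041}{169} \approx 4.5333 \cdot 10^{6}$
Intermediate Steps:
$C = - \frac{15}{13}$ ($C = 120 \left(- \frac{1}{104}\right) = - \frac{15}{13} \approx -1.1538$)
$l{\left(A \right)} = \left(-11 + A\right) \left(2 A + 2 A^{2}\right)$ ($l{\left(A \right)} = \left(A + \left(\left(A^{2} + A^{2}\right) + A\right)\right) \left(-11 + A\right) = \left(A + \left(2 A^{2} + A\right)\right) \left(-11 + A\right) = \left(A + \left(A + 2 A^{2}\right)\right) \left(-11 + A\right) = \left(2 A + 2 A^{2}\right) \left(-11 + A\right) = \left(-11 + A\right) \left(2 A + 2 A^{2}\right)$)
$\left(l{\left(-8 \right)} + C\right)^{2} = \left(2 \left(-8\right) \left(-11 + \left(-8\right)^{2} - -80\right) - \frac{15}{13}\right)^{2} = \left(2 \left(-8\right) \left(-11 + 64 + 80\right) - \frac{15}{13}\right)^{2} = \left(2 \left(-8\right) 133 - \frac{15}{13}\right)^{2} = \left(-2128 - \frac{15}{13}\right)^{2} = \left(- \frac{27679}{13}\right)^{2} = \frac{766127041}{169}$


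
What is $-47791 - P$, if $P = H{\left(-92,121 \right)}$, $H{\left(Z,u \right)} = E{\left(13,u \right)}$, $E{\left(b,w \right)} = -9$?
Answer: $-47782$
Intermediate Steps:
$H{\left(Z,u \right)} = -9$
$P = -9$
$-47791 - P = -47791 - -9 = -47791 + 9 = -47782$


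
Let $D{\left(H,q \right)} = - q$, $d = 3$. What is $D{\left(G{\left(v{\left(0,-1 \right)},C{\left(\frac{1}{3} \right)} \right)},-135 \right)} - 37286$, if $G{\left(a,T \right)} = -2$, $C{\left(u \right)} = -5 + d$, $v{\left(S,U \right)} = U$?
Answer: $-37151$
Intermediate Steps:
$C{\left(u \right)} = -2$ ($C{\left(u \right)} = -5 + 3 = -2$)
$D{\left(G{\left(v{\left(0,-1 \right)},C{\left(\frac{1}{3} \right)} \right)},-135 \right)} - 37286 = \left(-1\right) \left(-135\right) - 37286 = 135 - 37286 = -37151$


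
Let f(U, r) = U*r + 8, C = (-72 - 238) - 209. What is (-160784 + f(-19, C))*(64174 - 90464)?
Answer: 3967555350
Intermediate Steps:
C = -519 (C = -310 - 209 = -519)
f(U, r) = 8 + U*r
(-160784 + f(-19, C))*(64174 - 90464) = (-160784 + (8 - 19*(-519)))*(64174 - 90464) = (-160784 + (8 + 9861))*(-26290) = (-160784 + 9869)*(-26290) = -150915*(-26290) = 3967555350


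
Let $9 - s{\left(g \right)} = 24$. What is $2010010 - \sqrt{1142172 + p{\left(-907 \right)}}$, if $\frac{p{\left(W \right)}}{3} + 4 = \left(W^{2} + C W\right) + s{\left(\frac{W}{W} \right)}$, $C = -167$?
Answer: $2010010 - \sqrt{4064469} \approx 2.008 \cdot 10^{6}$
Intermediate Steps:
$s{\left(g \right)} = -15$ ($s{\left(g \right)} = 9 - 24 = -15$)
$p{\left(W \right)} = -57 - 501 W + 3 W^{2}$ ($p{\left(W \right)} = -12 + 3 \left(\left(W^{2} - 167 W\right) - 15\right) = -12 + 3 \left(-15 + W^{2} - 167 W\right) = -12 - \left(45 - 3 W^{2} + 501 W\right) = -57 - 501 W + 3 W^{2}$)
$2010010 - \sqrt{1142172 + p{\left(-907 \right)}} = 2010010 - \sqrt{1142172 - \left(-454350 - 2467947\right)} = 2010010 - \sqrt{1142172 + \left(-57 + 454407 + 3 \cdot 822649\right)} = 2010010 - \sqrt{1142172 + \left(-57 + 454407 + 2467947\right)} = 2010010 - \sqrt{1142172 + 2922297} = 2010010 - \sqrt{4064469}$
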